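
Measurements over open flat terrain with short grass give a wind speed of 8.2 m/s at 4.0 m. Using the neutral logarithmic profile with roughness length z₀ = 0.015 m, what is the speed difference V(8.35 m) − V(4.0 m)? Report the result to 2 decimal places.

1.08 m/s

Log law: V₂ = V₁ · ln(z₂/z₀)/ln(z₁/z₀) = 8.2 × 6.3220/5.5860 = 9.2804 m/s
ΔV = 9.2804 − 8.2 = 1.0804 m/s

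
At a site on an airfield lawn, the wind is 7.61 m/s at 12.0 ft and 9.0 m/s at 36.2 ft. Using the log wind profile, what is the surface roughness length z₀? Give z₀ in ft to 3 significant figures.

z₀ ≈ 0.0284 ft

Log law: V(z) ∝ ln(z/z₀). With r = V₁/V₂ = 7.61/9.0 = 0.84556,
r · ln(z₂/z₀) = ln(z₁/z₀) ⇒ ln z₀ = (ln z₁ − r·ln z₂)/(1 − r)
ln z₀ = (2.48491 − 0.84556×3.58906) / 0.15444 = -3.5601
z₀ = exp(-3.5601) = 0.02844 ft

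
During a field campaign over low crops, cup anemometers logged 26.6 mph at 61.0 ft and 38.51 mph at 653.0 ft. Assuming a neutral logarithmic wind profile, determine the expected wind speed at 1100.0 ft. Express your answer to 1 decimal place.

Log law: V ∝ ln(z/z₀). From the pair, with r = V₁/V₂ = 0.69073,
ln z₀ = (ln z₁ − r·ln z₂)/(1 − r) = (4.1109 − 0.69073×6.4816)/0.30927 = -1.1839 → z₀ = 0.3061 ft
V₃ = V₁ · ln(z₃/z₀)/ln(z₁/z₀) = 26.6 × 8.1870/5.2948 = 41.1299 mph

41.1 mph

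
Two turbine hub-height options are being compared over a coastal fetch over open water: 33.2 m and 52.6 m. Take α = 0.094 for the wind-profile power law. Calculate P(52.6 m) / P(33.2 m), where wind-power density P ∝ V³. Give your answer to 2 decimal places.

Speed ratio: V_B/V_A = (z_B/z_A)^α = (52.6/33.2)^0.094 = (1.5843)^0.094 = 1.04420
Power-density ratio: P_B/P_A = (V_B/V_A)³ = (1.04420)³ = 1.13856

1.14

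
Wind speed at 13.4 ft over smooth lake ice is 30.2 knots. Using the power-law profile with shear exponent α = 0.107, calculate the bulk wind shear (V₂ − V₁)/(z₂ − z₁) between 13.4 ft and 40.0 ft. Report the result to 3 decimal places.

0.141 knots/ft

Power law: V₂ = V₁ · (z₂/z₁)^α = 30.2 × (2.9851)^0.107 = 33.9490 knots
ΔV/Δz = (33.9490 − 30.2)/(40.0 − 13.4) = 3.7490/26.6000 = 0.14094 knots/ft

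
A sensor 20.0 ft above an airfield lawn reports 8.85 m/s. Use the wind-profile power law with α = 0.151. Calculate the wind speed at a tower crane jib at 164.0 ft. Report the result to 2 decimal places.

Power-law profile: V₂ = V₁ · (z₂/z₁)^α
V₂ = 8.85 × (164.0/20.0)^0.151 = 8.85 × (8.2000)^0.151
    = 8.85 × 1.3740 = 12.1599 m/s

12.16 m/s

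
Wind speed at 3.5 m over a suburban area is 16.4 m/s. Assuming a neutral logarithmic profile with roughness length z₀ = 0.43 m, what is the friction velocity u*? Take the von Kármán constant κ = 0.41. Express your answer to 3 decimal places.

Log law: V(z) = (u*/κ) · ln(z/z₀) ⇒ u* = κ · V / ln(z/z₀)
u* = 0.41 × 16.4 / ln(3.5/0.43) = 0.41 × 16.4 / 2.0967
   = 6.7240 / 2.0967 = 3.2069 m/s

u* ≈ 3.207 m/s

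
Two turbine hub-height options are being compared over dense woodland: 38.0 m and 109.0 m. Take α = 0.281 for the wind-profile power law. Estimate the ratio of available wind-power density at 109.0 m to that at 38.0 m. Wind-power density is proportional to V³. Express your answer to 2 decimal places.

2.43

Speed ratio: V_B/V_A = (z_B/z_A)^α = (109.0/38.0)^0.281 = (2.8684)^0.281 = 1.34461
Power-density ratio: P_B/P_A = (V_B/V_A)³ = (1.34461)³ = 2.43104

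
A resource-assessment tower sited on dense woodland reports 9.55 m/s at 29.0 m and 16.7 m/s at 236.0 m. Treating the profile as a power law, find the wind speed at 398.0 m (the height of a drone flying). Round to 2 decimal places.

19.20 m/s

First find α: α = ln(V₂/V₁)/ln(z₂/z₁) = ln(16.7/9.55)/ln(236.0/29.0) = 0.55887/2.09654 = 0.2666
Extrapolate from 236.0 m to 398.0 m: V₃ = 16.7 × (398.0/236.0)^0.2666 = 16.7 × 1.1495 = 19.1964 m/s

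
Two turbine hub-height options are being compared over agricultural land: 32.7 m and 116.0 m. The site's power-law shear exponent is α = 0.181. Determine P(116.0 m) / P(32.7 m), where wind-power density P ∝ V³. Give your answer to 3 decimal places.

1.989

Speed ratio: V_B/V_A = (z_B/z_A)^α = (116.0/32.7)^0.181 = (3.5474)^0.181 = 1.25757
Power-density ratio: P_B/P_A = (V_B/V_A)³ = (1.25757)³ = 1.98885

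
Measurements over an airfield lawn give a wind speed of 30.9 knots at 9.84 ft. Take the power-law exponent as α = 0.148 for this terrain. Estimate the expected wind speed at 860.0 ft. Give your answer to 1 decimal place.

Power-law profile: V₂ = V₁ · (z₂/z₁)^α
V₂ = 30.9 × (860.0/9.84)^0.148 = 30.9 × (87.3984)^0.148
    = 30.9 × 1.9379 = 59.8826 knots

59.9 knots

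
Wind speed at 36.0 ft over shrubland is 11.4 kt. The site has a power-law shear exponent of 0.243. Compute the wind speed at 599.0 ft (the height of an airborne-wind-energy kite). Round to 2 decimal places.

22.58 kt

Power-law profile: V₂ = V₁ · (z₂/z₁)^α
V₂ = 11.4 × (599.0/36.0)^0.243 = 11.4 × (16.6389)^0.243
    = 11.4 × 1.9803 = 22.5755 kt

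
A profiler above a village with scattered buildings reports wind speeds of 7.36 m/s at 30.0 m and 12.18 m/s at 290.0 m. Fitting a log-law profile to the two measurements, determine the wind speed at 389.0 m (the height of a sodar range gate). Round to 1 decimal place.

Log law: V ∝ ln(z/z₀). From the pair, with r = V₁/V₂ = 0.60427,
ln z₀ = (ln z₁ − r·ln z₂)/(1 − r) = (3.4012 − 0.60427×5.6699)/0.39573 = -0.0630 → z₀ = 0.9389 m
V₃ = V₁ · ln(z₃/z₀)/ln(z₁/z₀) = 7.36 × 6.0266/3.4642 = 12.8040 m/s

12.8 m/s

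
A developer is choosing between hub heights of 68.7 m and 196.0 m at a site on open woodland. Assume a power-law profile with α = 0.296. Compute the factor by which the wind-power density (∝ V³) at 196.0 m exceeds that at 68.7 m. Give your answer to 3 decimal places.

2.537

Speed ratio: V_B/V_A = (z_B/z_A)^α = (196.0/68.7)^0.296 = (2.8530)^0.296 = 1.36386
Power-density ratio: P_B/P_A = (V_B/V_A)³ = (1.36386)³ = 2.53691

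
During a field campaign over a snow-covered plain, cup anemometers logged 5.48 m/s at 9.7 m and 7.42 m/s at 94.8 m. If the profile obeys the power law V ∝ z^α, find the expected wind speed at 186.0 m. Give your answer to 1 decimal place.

First find α: α = ln(V₂/V₁)/ln(z₂/z₁) = ln(7.42/5.48)/ln(94.8/9.7) = 0.30307/2.27964 = 0.1329
Extrapolate from 94.8 m to 186.0 m: V₃ = 7.42 × (186.0/94.8)^0.1329 = 7.42 × 1.0937 = 8.1156 m/s

8.1 m/s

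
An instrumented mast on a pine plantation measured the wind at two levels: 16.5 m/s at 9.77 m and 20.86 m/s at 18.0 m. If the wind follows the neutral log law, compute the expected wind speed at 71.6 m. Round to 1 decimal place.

30.7 m/s

Log law: V ∝ ln(z/z₀). From the pair, with r = V₁/V₂ = 0.79099,
ln z₀ = (ln z₁ − r·ln z₂)/(1 − r) = (2.2793 − 0.79099×2.8904)/0.20901 = -0.0332 → z₀ = 0.9674 m
V₃ = V₁ · ln(z₃/z₀)/ln(z₁/z₀) = 16.5 × 4.3043/2.3125 = 30.7117 m/s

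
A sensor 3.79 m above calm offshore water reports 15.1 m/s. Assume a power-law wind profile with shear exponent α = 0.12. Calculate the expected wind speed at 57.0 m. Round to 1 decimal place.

20.9 m/s

Power-law profile: V₂ = V₁ · (z₂/z₁)^α
V₂ = 15.1 × (57.0/3.79)^0.12 = 15.1 × (15.0396)^0.12
    = 15.1 × 1.3844 = 20.9048 m/s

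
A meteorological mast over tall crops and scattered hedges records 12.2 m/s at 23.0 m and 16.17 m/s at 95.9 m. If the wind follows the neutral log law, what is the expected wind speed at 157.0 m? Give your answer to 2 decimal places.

17.54 m/s

Log law: V ∝ ln(z/z₀). From the pair, with r = V₁/V₂ = 0.75448,
ln z₀ = (ln z₁ − r·ln z₂)/(1 − r) = (3.1355 − 0.75448×4.5633)/0.24552 = -1.2522 → z₀ = 0.2859 m
V₃ = V₁ · ln(z₃/z₀)/ln(z₁/z₀) = 12.2 × 6.3085/4.3877 = 17.5406 m/s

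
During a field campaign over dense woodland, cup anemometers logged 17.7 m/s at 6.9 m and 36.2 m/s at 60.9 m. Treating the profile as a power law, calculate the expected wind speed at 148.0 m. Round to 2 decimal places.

48.46 m/s

First find α: α = ln(V₂/V₁)/ln(z₂/z₁) = ln(36.2/17.7)/ln(60.9/6.9) = 0.71549/2.17771 = 0.3286
Extrapolate from 60.9 m to 148.0 m: V₃ = 36.2 × (148.0/60.9)^0.3286 = 36.2 × 1.3388 = 48.4633 m/s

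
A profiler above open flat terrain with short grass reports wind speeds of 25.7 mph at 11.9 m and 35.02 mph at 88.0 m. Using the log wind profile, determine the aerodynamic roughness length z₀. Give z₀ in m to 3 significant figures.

z₀ ≈ 0.0478 m

Log law: V(z) ∝ ln(z/z₀). With r = V₁/V₂ = 25.7/35.02 = 0.73387,
r · ln(z₂/z₀) = ln(z₁/z₀) ⇒ ln z₀ = (ln z₁ − r·ln z₂)/(1 − r)
ln z₀ = (2.47654 − 0.73387×4.47734) / 0.26613 = -3.0407
z₀ = exp(-3.0407) = 0.04780 m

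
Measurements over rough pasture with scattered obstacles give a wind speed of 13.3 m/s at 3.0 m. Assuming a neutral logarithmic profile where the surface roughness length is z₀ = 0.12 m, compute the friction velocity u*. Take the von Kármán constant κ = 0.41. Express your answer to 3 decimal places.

Log law: V(z) = (u*/κ) · ln(z/z₀) ⇒ u* = κ · V / ln(z/z₀)
u* = 0.41 × 13.3 / ln(3.0/0.12) = 0.41 × 13.3 / 3.2189
   = 5.4530 / 3.2189 = 1.6941 m/s

u* ≈ 1.694 m/s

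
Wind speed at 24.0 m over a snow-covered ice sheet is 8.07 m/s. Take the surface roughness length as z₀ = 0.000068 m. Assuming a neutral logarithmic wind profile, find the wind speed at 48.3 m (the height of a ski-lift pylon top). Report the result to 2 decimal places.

8.51 m/s

Log law: V(z) ∝ ln(z/z₀), so V₂/V₁ = ln(z₂/z₀) / ln(z₁/z₀).
ln(48.3/0.000068) = 13.4734, ln(24.0/0.000068) = 12.7741
V₂ = 8.07 × 13.4734/12.7741 = 8.07 × 1.0547 = 8.5118 m/s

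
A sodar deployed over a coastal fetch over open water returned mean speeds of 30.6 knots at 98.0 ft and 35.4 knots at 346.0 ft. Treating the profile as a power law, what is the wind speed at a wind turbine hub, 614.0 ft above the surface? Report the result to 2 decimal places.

37.82 knots

First find α: α = ln(V₂/V₁)/ln(z₂/z₁) = ln(35.4/30.6)/ln(346.0/98.0) = 0.14571/1.26147 = 0.1155
Extrapolate from 346.0 ft to 614.0 ft: V₃ = 35.4 × (614.0/346.0)^0.1155 = 35.4 × 1.0685 = 37.8247 knots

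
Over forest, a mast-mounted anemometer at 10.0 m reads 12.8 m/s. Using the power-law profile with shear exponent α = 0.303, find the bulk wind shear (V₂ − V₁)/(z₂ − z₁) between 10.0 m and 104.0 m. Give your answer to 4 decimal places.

0.1407 m/s/m

Power law: V₂ = V₁ · (z₂/z₁)^α = 12.8 × (10.4000)^0.303 = 26.0238 m/s
ΔV/Δz = (26.0238 − 12.8)/(104.0 − 10.0) = 13.2238/94.0000 = 0.14068 m/s/m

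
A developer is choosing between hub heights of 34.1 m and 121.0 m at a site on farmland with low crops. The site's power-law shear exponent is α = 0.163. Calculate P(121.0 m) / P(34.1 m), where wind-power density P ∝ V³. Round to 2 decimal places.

Speed ratio: V_B/V_A = (z_B/z_A)^α = (121.0/34.1)^0.163 = (3.5484)^0.163 = 1.22929
Power-density ratio: P_B/P_A = (V_B/V_A)³ = (1.22929)³ = 1.85766

1.86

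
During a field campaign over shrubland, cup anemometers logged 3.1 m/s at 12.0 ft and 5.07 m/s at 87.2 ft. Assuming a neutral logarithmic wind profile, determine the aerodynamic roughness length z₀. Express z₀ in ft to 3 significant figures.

Log law: V(z) ∝ ln(z/z₀). With r = V₁/V₂ = 3.1/5.07 = 0.61144,
r · ln(z₂/z₀) = ln(z₁/z₀) ⇒ ln z₀ = (ln z₁ − r·ln z₂)/(1 − r)
ln z₀ = (2.48491 − 0.61144×4.46820) / 0.38856 = -0.6360
z₀ = exp(-0.6360) = 0.5294 ft

z₀ ≈ 0.529 ft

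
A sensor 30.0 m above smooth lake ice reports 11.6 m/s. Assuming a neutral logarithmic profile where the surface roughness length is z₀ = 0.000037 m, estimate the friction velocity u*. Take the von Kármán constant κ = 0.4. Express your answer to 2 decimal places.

u* ≈ 0.34 m/s

Log law: V(z) = (u*/κ) · ln(z/z₀) ⇒ u* = κ · V / ln(z/z₀)
u* = 0.4 × 11.6 / ln(30.0/0.000037) = 0.4 × 11.6 / 13.6058
   = 4.6400 / 13.6058 = 0.3410 m/s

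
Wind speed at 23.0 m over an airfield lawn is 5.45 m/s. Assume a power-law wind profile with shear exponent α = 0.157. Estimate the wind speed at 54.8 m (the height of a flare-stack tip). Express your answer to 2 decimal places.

6.25 m/s

Power-law profile: V₂ = V₁ · (z₂/z₁)^α
V₂ = 5.45 × (54.8/23.0)^0.157 = 5.45 × (2.3826)^0.157
    = 5.45 × 1.1460 = 6.2459 m/s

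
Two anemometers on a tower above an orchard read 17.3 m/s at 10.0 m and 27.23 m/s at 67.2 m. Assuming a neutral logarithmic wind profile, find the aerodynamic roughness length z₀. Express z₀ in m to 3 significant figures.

z₀ ≈ 0.362 m

Log law: V(z) ∝ ln(z/z₀). With r = V₁/V₂ = 17.3/27.23 = 0.63533,
r · ln(z₂/z₀) = ln(z₁/z₀) ⇒ ln z₀ = (ln z₁ − r·ln z₂)/(1 − r)
ln z₀ = (2.30259 − 0.63533×4.20767) / 0.36467 = -1.0165
z₀ = exp(-1.0165) = 0.3619 m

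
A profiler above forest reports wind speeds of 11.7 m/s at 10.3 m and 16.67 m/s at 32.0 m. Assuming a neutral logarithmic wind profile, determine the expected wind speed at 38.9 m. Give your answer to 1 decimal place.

17.5 m/s

Log law: V ∝ ln(z/z₀). From the pair, with r = V₁/V₂ = 0.70186,
ln z₀ = (ln z₁ − r·ln z₂)/(1 − r) = (2.3321 − 0.70186×3.4657)/0.29814 = -0.3365 → z₀ = 0.7143 m
V₃ = V₁ · ln(z₃/z₀)/ln(z₁/z₀) = 11.7 × 3.9975/2.6686 = 17.5261 m/s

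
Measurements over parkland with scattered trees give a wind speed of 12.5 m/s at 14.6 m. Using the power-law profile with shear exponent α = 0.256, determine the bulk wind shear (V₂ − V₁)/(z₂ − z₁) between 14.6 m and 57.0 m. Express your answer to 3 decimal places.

0.123 m/s/m

Power law: V₂ = V₁ · (z₂/z₁)^α = 12.5 × (3.9041)^0.256 = 17.7149 m/s
ΔV/Δz = (17.7149 − 12.5)/(57.0 − 14.6) = 5.2149/42.4000 = 0.12299 m/s/m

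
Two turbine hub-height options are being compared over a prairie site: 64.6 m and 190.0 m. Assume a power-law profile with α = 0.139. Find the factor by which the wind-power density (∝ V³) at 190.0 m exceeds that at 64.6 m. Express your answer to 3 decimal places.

1.568

Speed ratio: V_B/V_A = (z_B/z_A)^α = (190.0/64.6)^0.139 = (2.9412)^0.139 = 1.16178
Power-density ratio: P_B/P_A = (V_B/V_A)³ = (1.16178)³ = 1.56810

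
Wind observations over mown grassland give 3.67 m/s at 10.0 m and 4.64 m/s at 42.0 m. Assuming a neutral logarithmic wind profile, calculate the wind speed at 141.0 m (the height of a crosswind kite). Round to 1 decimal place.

5.5 m/s

Log law: V ∝ ln(z/z₀). From the pair, with r = V₁/V₂ = 0.79095,
ln z₀ = (ln z₁ − r·ln z₂)/(1 − r) = (2.3026 − 0.79095×3.7377)/0.20905 = -3.1271 → z₀ = 0.04385 m
V₃ = V₁ · ln(z₃/z₀)/ln(z₁/z₀) = 3.67 × 8.0758/5.4296 = 5.4586 m/s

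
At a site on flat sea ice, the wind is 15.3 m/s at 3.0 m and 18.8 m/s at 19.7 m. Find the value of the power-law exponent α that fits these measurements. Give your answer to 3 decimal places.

Power law: V₂/V₁ = (z₂/z₁)^α ⇒ α = ln(V₂/V₁) / ln(z₂/z₁)
α = ln(18.8/15.3) / ln(19.7/3.0) = ln(1.2288) / ln(6.5667)
  = 0.20600 / 1.88201 = 0.10946

α ≈ 0.109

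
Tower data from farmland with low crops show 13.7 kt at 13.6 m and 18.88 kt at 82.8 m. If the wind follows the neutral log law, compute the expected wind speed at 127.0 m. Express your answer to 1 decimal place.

Log law: V ∝ ln(z/z₀). From the pair, with r = V₁/V₂ = 0.72564,
ln z₀ = (ln z₁ − r·ln z₂)/(1 − r) = (2.6101 − 0.72564×4.4164)/0.27436 = -2.1674 → z₀ = 0.1145 m
V₃ = V₁ · ln(z₃/z₀)/ln(z₁/z₀) = 13.7 × 7.0116/4.7774 = 20.1067 kt

20.1 kt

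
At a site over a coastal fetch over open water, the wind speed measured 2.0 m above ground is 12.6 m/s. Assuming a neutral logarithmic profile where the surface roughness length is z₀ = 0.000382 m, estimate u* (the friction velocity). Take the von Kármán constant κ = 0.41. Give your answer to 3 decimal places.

Log law: V(z) = (u*/κ) · ln(z/z₀) ⇒ u* = κ · V / ln(z/z₀)
u* = 0.41 × 12.6 / ln(2.0/0.000382) = 0.41 × 12.6 / 8.5632
   = 5.1660 / 8.5632 = 0.6033 m/s

u* ≈ 0.603 m/s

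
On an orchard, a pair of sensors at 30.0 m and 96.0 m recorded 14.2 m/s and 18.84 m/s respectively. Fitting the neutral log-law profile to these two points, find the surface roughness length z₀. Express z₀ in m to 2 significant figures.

Log law: V(z) ∝ ln(z/z₀). With r = V₁/V₂ = 14.2/18.84 = 0.75372,
r · ln(z₂/z₀) = ln(z₁/z₀) ⇒ ln z₀ = (ln z₁ − r·ln z₂)/(1 − r)
ln z₀ = (3.40120 − 0.75372×4.56435) / 0.24628 = -0.1584
z₀ = exp(-0.1584) = 0.8535 m

z₀ ≈ 0.85 m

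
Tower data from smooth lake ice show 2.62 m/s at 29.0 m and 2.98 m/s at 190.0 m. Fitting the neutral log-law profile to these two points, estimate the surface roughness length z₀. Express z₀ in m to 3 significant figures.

z₀ ≈ 0.0000332 m

Log law: V(z) ∝ ln(z/z₀). With r = V₁/V₂ = 2.62/2.98 = 0.87919,
r · ln(z₂/z₀) = ln(z₁/z₀) ⇒ ln z₀ = (ln z₁ − r·ln z₂)/(1 − r)
ln z₀ = (3.36730 − 0.87919×5.24702) / 0.12081 = -10.3129
z₀ = exp(-10.3129) = 0.00003320 m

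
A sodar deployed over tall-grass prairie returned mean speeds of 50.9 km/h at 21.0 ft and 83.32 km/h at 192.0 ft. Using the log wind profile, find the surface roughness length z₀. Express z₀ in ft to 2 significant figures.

Log law: V(z) ∝ ln(z/z₀). With r = V₁/V₂ = 50.9/83.32 = 0.61090,
r · ln(z₂/z₀) = ln(z₁/z₀) ⇒ ln z₀ = (ln z₁ − r·ln z₂)/(1 − r)
ln z₀ = (3.04452 − 0.61090×5.25750) / 0.38910 = -0.4299
z₀ = exp(-0.4299) = 0.6506 ft

z₀ ≈ 0.65 ft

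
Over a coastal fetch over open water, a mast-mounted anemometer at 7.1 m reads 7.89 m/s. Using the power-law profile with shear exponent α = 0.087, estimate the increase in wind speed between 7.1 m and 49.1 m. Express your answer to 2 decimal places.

1.45 m/s

Power law: V₂ = V₁ · (z₂/z₁)^α = 7.89 × (6.9155)^0.087 = 9.3356 m/s
ΔV = 9.3356 − 7.89 = 1.4456 m/s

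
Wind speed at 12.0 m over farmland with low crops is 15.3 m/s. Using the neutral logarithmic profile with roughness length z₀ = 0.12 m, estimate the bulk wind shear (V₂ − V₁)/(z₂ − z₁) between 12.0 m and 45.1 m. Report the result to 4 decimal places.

0.1329 m/s/m

Log law: V₂ = V₁ · ln(z₂/z₀)/ln(z₁/z₀) = 15.3 × 5.9291/4.6052 = 19.6987 m/s
ΔV/Δz = (19.6987 − 15.3)/(45.1 − 12.0) = 4.3987/33.1000 = 0.13289 m/s/m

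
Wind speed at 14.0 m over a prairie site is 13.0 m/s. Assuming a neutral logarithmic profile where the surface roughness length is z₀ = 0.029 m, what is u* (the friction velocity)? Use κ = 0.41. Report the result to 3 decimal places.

u* ≈ 0.863 m/s

Log law: V(z) = (u*/κ) · ln(z/z₀) ⇒ u* = κ · V / ln(z/z₀)
u* = 0.41 × 13.0 / ln(14.0/0.029) = 0.41 × 13.0 / 6.1795
   = 5.3300 / 6.1795 = 0.8625 m/s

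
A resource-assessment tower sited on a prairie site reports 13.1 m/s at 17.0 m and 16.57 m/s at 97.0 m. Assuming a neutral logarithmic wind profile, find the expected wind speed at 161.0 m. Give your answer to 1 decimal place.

17.6 m/s

Log law: V ∝ ln(z/z₀). From the pair, with r = V₁/V₂ = 0.79059,
ln z₀ = (ln z₁ − r·ln z₂)/(1 − r) = (2.8332 − 0.79059×4.5747)/0.20941 = -3.7413 → z₀ = 0.02372 m
V₃ = V₁ · ln(z₃/z₀)/ln(z₁/z₀) = 13.1 × 8.8227/6.5745 = 17.5796 m/s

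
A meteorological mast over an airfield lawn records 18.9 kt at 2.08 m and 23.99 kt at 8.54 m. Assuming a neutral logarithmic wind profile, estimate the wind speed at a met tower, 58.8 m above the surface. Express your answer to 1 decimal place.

Log law: V ∝ ln(z/z₀). From the pair, with r = V₁/V₂ = 0.78783,
ln z₀ = (ln z₁ − r·ln z₂)/(1 − r) = (0.7324 − 0.78783×2.1448)/0.21217 = -4.5121 → z₀ = 0.01098 m
V₃ = V₁ · ln(z₃/z₀)/ln(z₁/z₀) = 18.9 × 8.5862/5.2444 = 30.9431 kt

30.9 kt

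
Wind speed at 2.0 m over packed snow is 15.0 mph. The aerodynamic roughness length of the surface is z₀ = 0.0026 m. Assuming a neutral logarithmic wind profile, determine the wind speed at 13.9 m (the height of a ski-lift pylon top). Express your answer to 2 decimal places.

19.38 mph

Log law: V(z) ∝ ln(z/z₀), so V₂/V₁ = ln(z₂/z₀) / ln(z₁/z₀).
ln(13.9/0.0026) = 8.5841, ln(2.0/0.0026) = 6.6454
V₂ = 15.0 × 8.5841/6.6454 = 15.0 × 1.2917 = 19.3761 mph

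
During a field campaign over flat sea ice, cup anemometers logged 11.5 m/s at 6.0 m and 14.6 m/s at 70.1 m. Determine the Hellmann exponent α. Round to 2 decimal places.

Power law: V₂/V₁ = (z₂/z₁)^α ⇒ α = ln(V₂/V₁) / ln(z₂/z₁)
α = ln(14.6/11.5) / ln(70.1/6.0) = ln(1.2696) / ln(11.6833)
  = 0.23867 / 2.45816 = 0.09709

α ≈ 0.10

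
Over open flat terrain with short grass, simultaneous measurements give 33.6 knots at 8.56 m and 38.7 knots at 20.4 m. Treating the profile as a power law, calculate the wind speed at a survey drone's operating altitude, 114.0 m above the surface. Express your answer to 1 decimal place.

First find α: α = ln(V₂/V₁)/ln(z₂/z₁) = ln(38.7/33.6)/ln(20.4/8.56) = 0.14131/0.86843 = 0.1627
Extrapolate from 20.4 m to 114.0 m: V₃ = 38.7 × (114.0/20.4)^0.1627 = 38.7 × 1.3231 = 51.2046 knots

51.2 knots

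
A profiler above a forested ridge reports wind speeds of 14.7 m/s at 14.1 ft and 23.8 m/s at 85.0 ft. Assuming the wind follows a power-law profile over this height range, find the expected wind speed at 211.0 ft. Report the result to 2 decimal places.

First find α: α = ln(V₂/V₁)/ln(z₂/z₁) = ln(23.8/14.7)/ln(85.0/14.1) = 0.48184/1.79648 = 0.2682
Extrapolate from 85.0 ft to 211.0 ft: V₃ = 23.8 × (211.0/85.0)^0.2682 = 23.8 × 1.2762 = 30.3728 m/s

30.37 m/s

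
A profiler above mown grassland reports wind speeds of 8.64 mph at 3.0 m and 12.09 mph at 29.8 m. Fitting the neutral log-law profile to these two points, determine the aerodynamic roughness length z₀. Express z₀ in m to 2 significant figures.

Log law: V(z) ∝ ln(z/z₀). With r = V₁/V₂ = 8.64/12.09 = 0.71464,
r · ln(z₂/z₀) = ln(z₁/z₀) ⇒ ln z₀ = (ln z₁ − r·ln z₂)/(1 − r)
ln z₀ = (1.09861 − 0.71464×3.39451) / 0.28536 = -4.6511
z₀ = exp(-4.6511) = 0.009551 m

z₀ ≈ 0.0096 m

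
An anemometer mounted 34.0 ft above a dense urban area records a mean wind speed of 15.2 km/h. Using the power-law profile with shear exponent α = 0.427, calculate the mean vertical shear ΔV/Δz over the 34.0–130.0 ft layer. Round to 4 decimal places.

0.1224 km/h/ft

Power law: V₂ = V₁ · (z₂/z₁)^α = 15.2 × (3.8235)^0.427 = 26.9498 km/h
ΔV/Δz = (26.9498 − 15.2)/(130.0 − 34.0) = 11.7498/96.0000 = 0.12239 km/h/ft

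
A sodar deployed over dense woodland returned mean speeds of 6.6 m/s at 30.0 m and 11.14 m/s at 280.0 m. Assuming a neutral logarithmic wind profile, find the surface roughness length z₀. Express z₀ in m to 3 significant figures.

Log law: V(z) ∝ ln(z/z₀). With r = V₁/V₂ = 6.6/11.14 = 0.59246,
r · ln(z₂/z₀) = ln(z₁/z₀) ⇒ ln z₀ = (ln z₁ − r·ln z₂)/(1 − r)
ln z₀ = (3.40120 − 0.59246×5.63479) / 0.40754 = 0.1541
z₀ = exp(0.1541) = 1.167 m

z₀ ≈ 1.17 m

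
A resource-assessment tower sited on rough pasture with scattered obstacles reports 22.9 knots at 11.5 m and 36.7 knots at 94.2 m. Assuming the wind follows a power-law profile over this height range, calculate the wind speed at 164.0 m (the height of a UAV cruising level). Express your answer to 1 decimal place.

41.6 knots

First find α: α = ln(V₂/V₁)/ln(z₂/z₁) = ln(36.7/22.9)/ln(94.2/11.5) = 0.47164/2.10307 = 0.2243
Extrapolate from 94.2 m to 164.0 m: V₃ = 36.7 × (164.0/94.2)^0.2243 = 36.7 × 1.1324 = 41.5592 knots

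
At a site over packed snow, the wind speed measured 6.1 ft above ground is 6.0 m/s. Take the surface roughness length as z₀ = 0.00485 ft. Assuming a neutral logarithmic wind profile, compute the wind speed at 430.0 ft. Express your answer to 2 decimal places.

9.58 m/s

Log law: V(z) ∝ ln(z/z₀), so V₂/V₁ = ln(z₂/z₀) / ln(z₁/z₀).
ln(430.0/0.00485) = 11.3926, ln(6.1/0.00485) = 7.1371
V₂ = 6.0 × 11.3926/7.1371 = 6.0 × 1.5963 = 9.5775 m/s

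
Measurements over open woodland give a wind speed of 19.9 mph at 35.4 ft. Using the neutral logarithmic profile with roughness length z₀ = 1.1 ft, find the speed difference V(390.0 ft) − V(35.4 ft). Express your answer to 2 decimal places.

13.75 mph

Log law: V₂ = V₁ · ln(z₂/z₀)/ln(z₁/z₀) = 19.9 × 5.8708/3.4714 = 33.6549 mph
ΔV = 33.6549 − 19.9 = 13.7549 mph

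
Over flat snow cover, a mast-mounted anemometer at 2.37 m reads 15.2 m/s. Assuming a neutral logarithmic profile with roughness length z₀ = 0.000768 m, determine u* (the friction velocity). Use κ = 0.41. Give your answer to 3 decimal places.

Log law: V(z) = (u*/κ) · ln(z/z₀) ⇒ u* = κ · V / ln(z/z₀)
u* = 0.41 × 15.2 / ln(2.37/0.000768) = 0.41 × 15.2 / 8.0346
   = 6.2320 / 8.0346 = 0.7756 m/s

u* ≈ 0.776 m/s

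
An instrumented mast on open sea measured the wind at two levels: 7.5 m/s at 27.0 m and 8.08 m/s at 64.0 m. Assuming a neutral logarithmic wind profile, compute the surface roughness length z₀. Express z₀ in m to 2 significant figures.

Log law: V(z) ∝ ln(z/z₀). With r = V₁/V₂ = 7.5/8.08 = 0.92822,
r · ln(z₂/z₀) = ln(z₁/z₀) ⇒ ln z₀ = (ln z₁ − r·ln z₂)/(1 − r)
ln z₀ = (3.29584 − 0.92822×4.15888) / 0.07178 = -7.8642
z₀ = exp(-7.8642) = 0.0003842 m

z₀ ≈ 0.00038 m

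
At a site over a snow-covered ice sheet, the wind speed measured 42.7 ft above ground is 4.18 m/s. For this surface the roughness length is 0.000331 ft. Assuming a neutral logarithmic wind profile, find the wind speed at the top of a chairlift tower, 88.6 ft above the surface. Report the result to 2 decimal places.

Log law: V(z) ∝ ln(z/z₀), so V₂/V₁ = ln(z₂/z₀) / ln(z₁/z₀).
ln(88.6/0.000331) = 12.4975, ln(42.7/0.000331) = 11.7676
V₂ = 4.18 × 12.4975/11.7676 = 4.18 × 1.0620 = 4.4393 m/s

4.44 m/s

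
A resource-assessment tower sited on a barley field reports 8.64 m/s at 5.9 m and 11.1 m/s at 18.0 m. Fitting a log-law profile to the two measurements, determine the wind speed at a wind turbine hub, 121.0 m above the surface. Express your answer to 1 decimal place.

Log law: V ∝ ln(z/z₀). From the pair, with r = V₁/V₂ = 0.77838,
ln z₀ = (ln z₁ − r·ln z₂)/(1 − r) = (1.7750 − 0.77838×2.8904)/0.22162 = -2.1426 → z₀ = 0.1173 m
V₃ = V₁ · ln(z₃/z₀)/ln(z₁/z₀) = 8.64 × 6.9384/3.9176 = 15.3023 m/s

15.3 m/s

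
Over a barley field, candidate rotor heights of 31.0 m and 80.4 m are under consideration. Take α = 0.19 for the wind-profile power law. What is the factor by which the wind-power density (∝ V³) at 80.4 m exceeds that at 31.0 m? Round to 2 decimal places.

Speed ratio: V_B/V_A = (z_B/z_A)^α = (80.4/31.0)^0.19 = (2.5935)^0.19 = 1.19851
Power-density ratio: P_B/P_A = (V_B/V_A)³ = (1.19851)³ = 1.72155

1.72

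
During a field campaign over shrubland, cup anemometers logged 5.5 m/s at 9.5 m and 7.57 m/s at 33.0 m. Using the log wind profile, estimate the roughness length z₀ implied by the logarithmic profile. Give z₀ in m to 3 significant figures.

z₀ ≈ 0.347 m

Log law: V(z) ∝ ln(z/z₀). With r = V₁/V₂ = 5.5/7.57 = 0.72655,
r · ln(z₂/z₀) = ln(z₁/z₀) ⇒ ln z₀ = (ln z₁ − r·ln z₂)/(1 − r)
ln z₀ = (2.25129 − 0.72655×3.49651) / 0.27345 = -1.0573
z₀ = exp(-1.0573) = 0.3474 m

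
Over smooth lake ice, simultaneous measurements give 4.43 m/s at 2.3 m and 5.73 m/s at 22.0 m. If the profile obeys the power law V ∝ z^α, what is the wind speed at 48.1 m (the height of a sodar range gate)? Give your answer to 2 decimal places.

6.26 m/s

First find α: α = ln(V₂/V₁)/ln(z₂/z₁) = ln(5.73/4.43)/ln(22.0/2.3) = 0.25732/2.25813 = 0.1140
Extrapolate from 22.0 m to 48.1 m: V₃ = 5.73 × (48.1/22.0)^0.1140 = 5.73 × 1.0932 = 6.2642 m/s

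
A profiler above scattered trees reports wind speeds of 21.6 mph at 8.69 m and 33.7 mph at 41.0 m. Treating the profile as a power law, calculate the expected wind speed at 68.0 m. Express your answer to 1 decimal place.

39.0 mph

First find α: α = ln(V₂/V₁)/ln(z₂/z₁) = ln(33.7/21.6)/ln(41.0/8.69) = 0.44480/1.55140 = 0.2867
Extrapolate from 41.0 m to 68.0 m: V₃ = 33.7 × (68.0/41.0)^0.2867 = 33.7 × 1.1561 = 38.9608 mph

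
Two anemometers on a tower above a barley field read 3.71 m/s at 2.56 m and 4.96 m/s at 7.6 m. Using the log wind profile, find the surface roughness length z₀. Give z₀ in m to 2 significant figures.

z₀ ≈ 0.10 m

Log law: V(z) ∝ ln(z/z₀). With r = V₁/V₂ = 3.71/4.96 = 0.74798,
r · ln(z₂/z₀) = ln(z₁/z₀) ⇒ ln z₀ = (ln z₁ − r·ln z₂)/(1 − r)
ln z₀ = (0.94001 − 0.74798×2.02815) / 0.25202 = -2.2896
z₀ = exp(-2.2896) = 0.1013 m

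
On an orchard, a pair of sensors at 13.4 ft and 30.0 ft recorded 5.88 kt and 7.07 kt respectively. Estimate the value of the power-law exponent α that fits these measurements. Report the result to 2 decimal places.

α ≈ 0.23

Power law: V₂/V₁ = (z₂/z₁)^α ⇒ α = ln(V₂/V₁) / ln(z₂/z₁)
α = ln(7.07/5.88) / ln(30.0/13.4) = ln(1.2024) / ln(2.2388)
  = 0.18430 / 0.80594 = 0.22868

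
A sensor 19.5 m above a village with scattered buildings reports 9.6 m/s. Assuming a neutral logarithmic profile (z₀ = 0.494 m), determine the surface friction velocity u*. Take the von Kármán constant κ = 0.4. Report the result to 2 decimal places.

Log law: V(z) = (u*/κ) · ln(z/z₀) ⇒ u* = κ · V / ln(z/z₀)
u* = 0.4 × 9.6 / ln(19.5/0.494) = 0.4 × 9.6 / 3.6756
   = 3.8400 / 3.6756 = 1.0447 m/s

u* ≈ 1.04 m/s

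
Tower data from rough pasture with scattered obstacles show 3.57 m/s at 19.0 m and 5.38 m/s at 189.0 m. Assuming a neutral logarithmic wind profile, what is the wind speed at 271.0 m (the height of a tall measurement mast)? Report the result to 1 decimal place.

5.7 m/s

Log law: V ∝ ln(z/z₀). From the pair, with r = V₁/V₂ = 0.66357,
ln z₀ = (ln z₁ − r·ln z₂)/(1 − r) = (2.9444 − 0.66357×5.2417)/0.33643 = -1.5867 → z₀ = 0.2046 m
V₃ = V₁ · ln(z₃/z₀)/ln(z₁/z₀) = 3.57 × 7.1888/4.5312 = 5.6639 m/s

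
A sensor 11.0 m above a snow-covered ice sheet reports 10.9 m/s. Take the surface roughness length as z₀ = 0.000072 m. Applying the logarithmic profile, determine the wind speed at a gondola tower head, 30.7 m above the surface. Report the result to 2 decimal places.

Log law: V(z) ∝ ln(z/z₀), so V₂/V₁ = ln(z₂/z₀) / ln(z₁/z₀).
ln(30.7/0.000072) = 12.9631, ln(11.0/0.000072) = 11.9367
V₂ = 10.9 × 12.9631/11.9367 = 10.9 × 1.0860 = 11.8372 m/s

11.84 m/s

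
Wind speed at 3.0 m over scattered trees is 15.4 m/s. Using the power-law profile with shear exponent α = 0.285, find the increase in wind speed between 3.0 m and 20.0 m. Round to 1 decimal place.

Power law: V₂ = V₁ · (z₂/z₁)^α = 15.4 × (6.6667)^0.285 = 26.4445 m/s
ΔV = 26.4445 − 15.4 = 11.0445 m/s

11.0 m/s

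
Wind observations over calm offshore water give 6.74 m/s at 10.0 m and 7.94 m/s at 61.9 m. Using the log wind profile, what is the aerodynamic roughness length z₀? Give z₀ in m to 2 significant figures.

Log law: V(z) ∝ ln(z/z₀). With r = V₁/V₂ = 6.74/7.94 = 0.84887,
r · ln(z₂/z₀) = ln(z₁/z₀) ⇒ ln z₀ = (ln z₁ − r·ln z₂)/(1 − r)
ln z₀ = (2.30259 − 0.84887×4.12552) / 0.15113 = -7.9362
z₀ = exp(-7.9362) = 0.0003576 m

z₀ ≈ 0.00036 m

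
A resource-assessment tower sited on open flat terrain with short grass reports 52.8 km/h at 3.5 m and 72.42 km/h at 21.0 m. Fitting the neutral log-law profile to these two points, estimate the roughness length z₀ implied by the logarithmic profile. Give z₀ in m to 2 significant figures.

z₀ ≈ 0.028 m

Log law: V(z) ∝ ln(z/z₀). With r = V₁/V₂ = 52.8/72.42 = 0.72908,
r · ln(z₂/z₀) = ln(z₁/z₀) ⇒ ln z₀ = (ln z₁ − r·ln z₂)/(1 − r)
ln z₀ = (1.25276 − 0.72908×3.04452) / 0.27092 = -3.5691
z₀ = exp(-3.5691) = 0.02818 m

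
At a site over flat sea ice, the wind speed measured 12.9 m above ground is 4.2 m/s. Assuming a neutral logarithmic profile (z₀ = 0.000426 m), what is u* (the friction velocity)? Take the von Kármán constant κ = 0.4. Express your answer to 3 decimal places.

Log law: V(z) = (u*/κ) · ln(z/z₀) ⇒ u* = κ · V / ln(z/z₀)
u* = 0.4 × 4.2 / ln(12.9/0.000426) = 0.4 × 4.2 / 10.3183
   = 1.6800 / 10.3183 = 0.1628 m/s

u* ≈ 0.163 m/s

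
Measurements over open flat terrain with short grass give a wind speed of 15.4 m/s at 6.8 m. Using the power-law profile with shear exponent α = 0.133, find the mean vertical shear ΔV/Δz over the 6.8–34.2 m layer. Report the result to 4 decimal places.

0.1347 m/s/m

Power law: V₂ = V₁ · (z₂/z₁)^α = 15.4 × (5.0294)^0.133 = 19.0907 m/s
ΔV/Δz = (19.0907 − 15.4)/(34.2 − 6.8) = 3.6907/27.4000 = 0.13470 m/s/m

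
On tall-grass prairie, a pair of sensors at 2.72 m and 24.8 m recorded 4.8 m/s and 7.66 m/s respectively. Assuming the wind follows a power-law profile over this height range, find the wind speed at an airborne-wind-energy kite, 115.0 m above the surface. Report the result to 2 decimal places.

10.60 m/s

First find α: α = ln(V₂/V₁)/ln(z₂/z₁) = ln(7.66/4.8)/ln(24.8/2.72) = 0.46740/2.21021 = 0.2115
Extrapolate from 24.8 m to 115.0 m: V₃ = 7.66 × (115.0/24.8)^0.2115 = 7.66 × 1.3832 = 10.5955 m/s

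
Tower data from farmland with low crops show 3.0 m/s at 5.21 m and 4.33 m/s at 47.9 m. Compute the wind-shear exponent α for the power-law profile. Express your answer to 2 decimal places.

Power law: V₂/V₁ = (z₂/z₁)^α ⇒ α = ln(V₂/V₁) / ln(z₂/z₁)
α = ln(4.33/3.0) / ln(47.9/5.21) = ln(1.4433) / ln(9.1939)
  = 0.36696 / 2.21854 = 0.16540

α ≈ 0.17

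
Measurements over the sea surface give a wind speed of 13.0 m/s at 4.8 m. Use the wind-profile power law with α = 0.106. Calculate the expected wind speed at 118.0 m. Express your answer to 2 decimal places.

18.25 m/s

Power-law profile: V₂ = V₁ · (z₂/z₁)^α
V₂ = 13.0 × (118.0/4.8)^0.106 = 13.0 × (24.5833)^0.106
    = 13.0 × 1.4041 = 18.2537 m/s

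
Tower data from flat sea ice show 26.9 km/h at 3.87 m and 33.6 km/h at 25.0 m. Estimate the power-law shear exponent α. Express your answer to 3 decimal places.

Power law: V₂/V₁ = (z₂/z₁)^α ⇒ α = ln(V₂/V₁) / ln(z₂/z₁)
α = ln(33.6/26.9) / ln(25.0/3.87) = ln(1.2491) / ln(6.4599)
  = 0.22240 / 1.86562 = 0.11921

α ≈ 0.119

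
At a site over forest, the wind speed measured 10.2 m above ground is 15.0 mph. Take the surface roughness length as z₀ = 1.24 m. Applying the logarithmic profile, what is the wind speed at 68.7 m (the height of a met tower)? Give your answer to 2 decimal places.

28.58 mph

Log law: V(z) ∝ ln(z/z₀), so V₂/V₁ = ln(z₂/z₀) / ln(z₁/z₀).
ln(68.7/1.24) = 4.0146, ln(10.2/1.24) = 2.1073
V₂ = 15.0 × 4.0146/2.1073 = 15.0 × 1.9051 = 28.5770 mph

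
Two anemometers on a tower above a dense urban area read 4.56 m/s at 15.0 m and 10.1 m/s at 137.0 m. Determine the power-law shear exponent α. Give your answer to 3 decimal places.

Power law: V₂/V₁ = (z₂/z₁)^α ⇒ α = ln(V₂/V₁) / ln(z₂/z₁)
α = ln(10.1/4.56) / ln(137.0/15.0) = ln(2.2149) / ln(9.1333)
  = 0.79521 / 2.21193 = 0.35951

α ≈ 0.360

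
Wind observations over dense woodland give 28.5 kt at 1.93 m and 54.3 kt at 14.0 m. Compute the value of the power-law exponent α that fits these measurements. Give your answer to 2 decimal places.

Power law: V₂/V₁ = (z₂/z₁)^α ⇒ α = ln(V₂/V₁) / ln(z₂/z₁)
α = ln(54.3/28.5) / ln(14.0/1.93) = ln(1.9053) / ln(7.2539)
  = 0.64462 / 1.98154 = 0.32531

α ≈ 0.33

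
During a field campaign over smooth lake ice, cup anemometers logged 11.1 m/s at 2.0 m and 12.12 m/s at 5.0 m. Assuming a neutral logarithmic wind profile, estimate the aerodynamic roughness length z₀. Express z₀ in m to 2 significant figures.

z₀ ≈ 0.000093 m

Log law: V(z) ∝ ln(z/z₀). With r = V₁/V₂ = 11.1/12.12 = 0.91584,
r · ln(z₂/z₀) = ln(z₁/z₀) ⇒ ln z₀ = (ln z₁ − r·ln z₂)/(1 − r)
ln z₀ = (0.69315 − 0.91584×1.60944) / 0.08416 = -9.2783
z₀ = exp(-9.2783) = 0.00009343 m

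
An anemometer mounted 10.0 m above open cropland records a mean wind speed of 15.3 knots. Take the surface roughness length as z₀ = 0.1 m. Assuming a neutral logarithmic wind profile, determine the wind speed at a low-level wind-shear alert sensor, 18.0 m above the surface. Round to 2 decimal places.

17.25 knots

Log law: V(z) ∝ ln(z/z₀), so V₂/V₁ = ln(z₂/z₀) / ln(z₁/z₀).
ln(18.0/0.1) = 5.1930, ln(10.0/0.1) = 4.6052
V₂ = 15.3 × 5.1930/4.6052 = 15.3 × 1.1276 = 17.2528 knots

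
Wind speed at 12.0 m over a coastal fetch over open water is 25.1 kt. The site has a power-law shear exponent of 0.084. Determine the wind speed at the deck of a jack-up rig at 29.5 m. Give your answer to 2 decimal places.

27.07 kt

Power-law profile: V₂ = V₁ · (z₂/z₁)^α
V₂ = 25.1 × (29.5/12.0)^0.084 = 25.1 × (2.4583)^0.084
    = 25.1 × 1.0785 = 27.0700 kt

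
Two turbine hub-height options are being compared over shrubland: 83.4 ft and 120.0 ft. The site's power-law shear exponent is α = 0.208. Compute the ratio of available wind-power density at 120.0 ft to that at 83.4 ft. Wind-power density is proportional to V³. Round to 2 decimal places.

1.25

Speed ratio: V_B/V_A = (z_B/z_A)^α = (120.0/83.4)^0.208 = (1.4388)^0.208 = 1.07862
Power-density ratio: P_B/P_A = (V_B/V_A)³ = (1.07862)³ = 1.25488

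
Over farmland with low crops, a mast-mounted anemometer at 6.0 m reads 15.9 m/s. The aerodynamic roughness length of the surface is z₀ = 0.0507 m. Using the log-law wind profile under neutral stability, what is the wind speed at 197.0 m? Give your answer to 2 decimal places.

Log law: V(z) ∝ ln(z/z₀), so V₂/V₁ = ln(z₂/z₀) / ln(z₁/z₀).
ln(197.0/0.0507) = 8.2650, ln(6.0/0.0507) = 4.7736
V₂ = 15.9 × 8.2650/4.7736 = 15.9 × 1.7314 = 27.5294 m/s

27.53 m/s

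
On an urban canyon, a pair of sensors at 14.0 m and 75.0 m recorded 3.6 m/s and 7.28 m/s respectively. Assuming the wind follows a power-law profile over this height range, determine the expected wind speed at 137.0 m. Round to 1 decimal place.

9.4 m/s

First find α: α = ln(V₂/V₁)/ln(z₂/z₁) = ln(7.28/3.6)/ln(75.0/14.0) = 0.70420/1.67843 = 0.4196
Extrapolate from 75.0 m to 137.0 m: V₃ = 7.28 × (137.0/75.0)^0.4196 = 7.28 × 1.2876 = 9.3737 m/s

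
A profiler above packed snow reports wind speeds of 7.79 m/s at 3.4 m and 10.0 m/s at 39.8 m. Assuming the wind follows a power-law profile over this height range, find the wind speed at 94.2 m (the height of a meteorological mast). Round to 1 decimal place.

First find α: α = ln(V₂/V₁)/ln(z₂/z₁) = ln(10.0/7.79)/ln(39.8/3.4) = 0.24974/2.46009 = 0.1015
Extrapolate from 39.8 m to 94.2 m: V₃ = 10.0 × (94.2/39.8)^0.1015 = 10.0 × 1.0914 = 10.9140 m/s

10.9 m/s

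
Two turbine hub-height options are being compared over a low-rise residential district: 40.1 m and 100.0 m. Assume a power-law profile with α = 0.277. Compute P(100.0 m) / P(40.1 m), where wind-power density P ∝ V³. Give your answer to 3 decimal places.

Speed ratio: V_B/V_A = (z_B/z_A)^α = (100.0/40.1)^0.277 = (2.4938)^0.277 = 1.28804
Power-density ratio: P_B/P_A = (V_B/V_A)³ = (1.28804)³ = 2.13691

2.137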